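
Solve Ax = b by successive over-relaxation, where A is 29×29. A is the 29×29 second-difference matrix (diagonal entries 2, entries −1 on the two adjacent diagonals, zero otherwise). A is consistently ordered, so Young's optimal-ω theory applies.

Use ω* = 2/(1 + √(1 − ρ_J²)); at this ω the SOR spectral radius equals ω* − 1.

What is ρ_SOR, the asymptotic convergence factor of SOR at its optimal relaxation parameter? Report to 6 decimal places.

ρ_J = max_k |cos(kπ/30)| = cos(π/30) = 0.994522
√(1−ρ_J²) simplifies to sin(π/30) = 0.1045285.
Then 2/(1+√(1−ρ_J²)) = 2/(1+0.1045285); ω* = 2/1.1045285 = 1.810727.
Hence ρ(B_{ω*}) = 1.810727 − 1 = 0.810727.

ρ_SOR = 0.810727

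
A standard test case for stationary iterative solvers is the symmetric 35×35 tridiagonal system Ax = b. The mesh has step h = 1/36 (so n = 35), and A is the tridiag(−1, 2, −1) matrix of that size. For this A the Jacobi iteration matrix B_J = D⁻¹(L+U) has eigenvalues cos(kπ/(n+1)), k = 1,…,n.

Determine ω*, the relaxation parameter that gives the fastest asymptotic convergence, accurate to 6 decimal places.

ρ_J = max_k |cos(kπ/36)| = cos(π/36) = 0.996195
root = sin(π/36) = 0.0871557  (since 1−cos² = sin²).
ω* = 2/(1 + 0.0871557) = 2/1.0871557 = 1.839663.
Hence ρ(B_{ω*}) = 1.839663 − 1 = 0.839663.

ω* = 1.839663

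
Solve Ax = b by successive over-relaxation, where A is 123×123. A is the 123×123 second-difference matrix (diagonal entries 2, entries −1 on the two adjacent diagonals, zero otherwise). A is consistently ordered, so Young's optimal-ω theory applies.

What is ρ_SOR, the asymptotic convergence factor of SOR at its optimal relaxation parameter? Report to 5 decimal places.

ρ_SOR = 0.95059

spectrum of D⁻¹(L+U) = {cos(kπ/124) : 1≤k≤123}; ρ_J = cos(π/124) = 0.99968.
√(1−ρ_J²) = |sin(π/124)| = 0.025333
ω* = 2/(1 + 0.025333) = 2/1.025333 = 1.95059.
ρ_SOR = ω* − 1 ≈ 0.95059.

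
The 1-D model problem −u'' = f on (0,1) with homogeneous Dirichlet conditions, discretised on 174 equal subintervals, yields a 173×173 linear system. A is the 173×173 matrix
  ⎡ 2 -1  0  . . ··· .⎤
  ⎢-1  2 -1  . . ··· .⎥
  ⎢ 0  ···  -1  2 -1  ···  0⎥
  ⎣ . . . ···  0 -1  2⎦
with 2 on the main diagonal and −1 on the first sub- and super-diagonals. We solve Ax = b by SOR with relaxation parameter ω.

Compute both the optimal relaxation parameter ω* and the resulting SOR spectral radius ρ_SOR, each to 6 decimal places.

B_J for the 173×173 system has eigenvalues cos(kπ/174); ρ_J = cos(π/174) = 0.999837.
√(1−ρ_J²) = |sin(π/174)| = 0.0180541
ω* = 2 / (1 + 0.0180541) = 2 / 1.0180541 ≈ 1.964532.
[ρ_SOR] ω* − 1 = 0.964532.

ω* = 1.964532, ρ_SOR = 0.964532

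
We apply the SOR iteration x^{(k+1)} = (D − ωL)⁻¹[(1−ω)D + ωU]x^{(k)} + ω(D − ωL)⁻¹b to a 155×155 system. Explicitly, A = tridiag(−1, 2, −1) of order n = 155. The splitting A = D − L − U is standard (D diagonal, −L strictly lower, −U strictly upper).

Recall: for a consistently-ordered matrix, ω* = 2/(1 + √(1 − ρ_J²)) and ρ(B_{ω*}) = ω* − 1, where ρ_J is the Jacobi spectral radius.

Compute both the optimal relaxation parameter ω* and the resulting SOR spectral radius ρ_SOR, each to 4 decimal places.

n=155: λ(B_J) = 1 − λ(A)/2 = cos(kπ/156); k=1 gives ρ_J = 0.9998.
√(1 − cos²(π/156)) = sin(π/156) ≈ 0.02014.
Then 2/(1+√(1−ρ_J²)) = 2/(1+0.02014); ω* = 2/1.02014 = 1.9605.
ρ_SOR = ω* − 1 = 1.9605 − 1 = 0.9605.

ω* = 1.9605, ρ_SOR = 0.9605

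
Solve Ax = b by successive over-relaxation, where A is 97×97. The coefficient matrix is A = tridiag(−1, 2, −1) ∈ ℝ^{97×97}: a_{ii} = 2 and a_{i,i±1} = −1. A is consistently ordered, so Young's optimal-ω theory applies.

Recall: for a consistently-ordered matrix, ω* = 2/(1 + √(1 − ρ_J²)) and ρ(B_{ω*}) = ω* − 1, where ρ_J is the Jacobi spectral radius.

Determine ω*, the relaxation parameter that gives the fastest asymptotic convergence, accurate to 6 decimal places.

ω* = 1.937888

ρ_J = max_k |cos(kπ/98)| = cos(π/98) = 0.999486
√(1 − cos²(π/98)) = sin(π/98) ≈ 0.0320516.
Then 2/(1+√(1−ρ_J²)) = 2/(1+0.0320516); ω* = 2/1.0320516 = 1.937888.
ρ_SOR = ω* − 1 = 1.937888 − 1 = 0.937888.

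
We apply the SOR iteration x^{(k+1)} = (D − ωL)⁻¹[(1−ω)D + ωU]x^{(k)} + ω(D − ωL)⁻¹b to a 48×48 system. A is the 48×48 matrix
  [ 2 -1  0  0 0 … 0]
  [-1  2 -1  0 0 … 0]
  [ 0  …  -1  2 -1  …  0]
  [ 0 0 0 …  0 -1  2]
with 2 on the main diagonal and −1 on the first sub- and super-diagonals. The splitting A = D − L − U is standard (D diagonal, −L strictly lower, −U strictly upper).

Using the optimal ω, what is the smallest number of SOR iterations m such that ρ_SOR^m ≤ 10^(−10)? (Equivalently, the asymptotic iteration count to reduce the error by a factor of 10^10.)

m = 180

[ρ_J] n=48: ρ(B_J) = cos(π/(n+1)) = cos(π/49) = 0.9979454.
√(1−ρ_J²) simplifies to sin(π/49) = 0.0640702.
Then 2/(1+√(1−ρ_J²)) = 2/(1+0.0640702); ω* = 2/1.0640702 = 1.8795752.
and ρ(B_{ω*}) = 1.8795752 − 1 = 0.8795752.
Need (0.8795752)^m ≤ 10^(−10): m ≥ 10·ln10/|ln 0.8795752| = 23.0259/0.128316 = 179.447 ⇒ m = 180.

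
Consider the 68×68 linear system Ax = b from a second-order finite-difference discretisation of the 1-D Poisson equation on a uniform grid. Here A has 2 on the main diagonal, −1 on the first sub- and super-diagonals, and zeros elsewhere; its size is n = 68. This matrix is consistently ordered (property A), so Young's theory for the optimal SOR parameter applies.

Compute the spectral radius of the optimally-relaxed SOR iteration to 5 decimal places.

ρ_SOR = 0.91293

ρ_J = max_k |cos(kπ/69)| = cos(π/69) = 0.99896
√(1 − cos²(π/69)) = sin(π/69) ≈ 0.045515.
[ω*] 2 ÷ (1 + 0.045515) = 2 ÷ 1.045515 = 1.91293.
ρ_SOR = ω* − 1 = 1.91293 − 1 = 0.91293.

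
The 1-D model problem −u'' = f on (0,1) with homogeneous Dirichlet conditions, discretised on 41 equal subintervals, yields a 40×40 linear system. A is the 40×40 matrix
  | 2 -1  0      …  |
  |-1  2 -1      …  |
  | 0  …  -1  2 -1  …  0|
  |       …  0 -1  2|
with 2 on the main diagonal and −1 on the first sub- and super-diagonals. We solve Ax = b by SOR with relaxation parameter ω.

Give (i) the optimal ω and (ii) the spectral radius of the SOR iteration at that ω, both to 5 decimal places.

With n=40, ρ(Jacobi) = cos(π/41) = 0.99707.
√(1−ρ_J²) simplifies to sin(π/41) = 0.076549.
Then 2/(1+√(1−ρ_J²)) = 2/(1+0.076549); ω* = 2/1.076549 = 1.85779.
[ρ_SOR] ω* − 1 = 0.85779.

ω* = 1.85779, ρ_SOR = 0.85779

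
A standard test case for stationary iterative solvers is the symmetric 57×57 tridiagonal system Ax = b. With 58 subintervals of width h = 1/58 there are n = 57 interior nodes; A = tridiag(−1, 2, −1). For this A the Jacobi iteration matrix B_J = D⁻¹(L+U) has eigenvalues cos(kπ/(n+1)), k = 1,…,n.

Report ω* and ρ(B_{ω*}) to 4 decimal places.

ω* = 1.8973, ρ_SOR = 0.8973

½·tridiag(1,0,1) at n=57: λ_k = cos(kπ/58); max |λ| at k=1 ⇒ ρ_J = cos(π/58) ≈ 0.9985.
1 − cos²(π/58) = sin²(π/58) ⇒ √(1−ρ_J²) = sin(π/58) = 0.05414.
[ω*] 2 ÷ (1 + 0.05414) = 2 ÷ 1.05414 = 1.8973.
and ρ(B_{ω*}) = 1.8973 − 1 = 0.8973.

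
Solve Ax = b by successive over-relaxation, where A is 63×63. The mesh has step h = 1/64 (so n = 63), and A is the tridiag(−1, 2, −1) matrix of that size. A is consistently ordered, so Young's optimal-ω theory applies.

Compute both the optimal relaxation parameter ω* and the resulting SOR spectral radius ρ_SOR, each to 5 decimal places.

With n=63, ρ(Jacobi) = cos(π/64) = 0.99880.
√(1−ρ_J²) simplifies to sin(π/64) = 0.049068.
So ω* = 2/1.049068 = 1.90645 (Young).
[ρ_SOR] ω* − 1 = 0.90645.

ω* = 1.90645, ρ_SOR = 0.90645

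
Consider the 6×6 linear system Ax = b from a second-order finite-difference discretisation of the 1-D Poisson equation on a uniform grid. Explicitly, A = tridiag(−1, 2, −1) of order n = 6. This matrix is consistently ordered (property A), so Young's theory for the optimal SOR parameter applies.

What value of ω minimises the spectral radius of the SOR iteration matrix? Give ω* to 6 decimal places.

[ρ_J] n=6: ρ(B_J) = cos(π/(n+1)) = cos(π/7) = 0.900969.
1 − cos²(π/7) = sin²(π/7) ⇒ √(1−ρ_J²) = sin(π/7) = 0.4338837.
ω* = 2/(1+0.4338837) = 1.394813
ρ_SOR = ω* − 1 = 1.394813 − 1 = 0.394813.

ω* = 1.394813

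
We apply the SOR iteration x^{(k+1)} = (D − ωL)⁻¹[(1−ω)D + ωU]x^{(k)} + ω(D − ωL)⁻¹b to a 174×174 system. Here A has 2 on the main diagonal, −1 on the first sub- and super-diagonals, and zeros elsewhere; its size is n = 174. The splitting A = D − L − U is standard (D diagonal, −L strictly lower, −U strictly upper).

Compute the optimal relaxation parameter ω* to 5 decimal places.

ω* = 1.96473

spectrum of D⁻¹(L+U) = {cos(kπ/175) : 1≤k≤174}; ρ_J = cos(π/175) = 0.99984.
√(1−ρ_J²) simplifies to sin(π/175) = 0.017951.
ω* = 2/(1 + 0.017951) = 2/1.017951 = 1.96473.
and ρ(B_{ω*}) = 1.96473 − 1 = 0.96473.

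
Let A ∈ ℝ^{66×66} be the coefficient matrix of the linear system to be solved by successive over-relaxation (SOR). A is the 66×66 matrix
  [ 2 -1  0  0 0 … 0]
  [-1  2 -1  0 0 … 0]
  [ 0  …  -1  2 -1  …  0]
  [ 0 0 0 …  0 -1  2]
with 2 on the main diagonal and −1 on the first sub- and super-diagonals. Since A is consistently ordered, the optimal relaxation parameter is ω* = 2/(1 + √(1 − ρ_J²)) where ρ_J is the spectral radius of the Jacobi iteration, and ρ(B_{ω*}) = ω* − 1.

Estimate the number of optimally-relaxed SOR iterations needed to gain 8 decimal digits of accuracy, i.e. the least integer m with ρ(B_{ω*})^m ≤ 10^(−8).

[ρ_J] n=66: ρ(B_J) = cos(π/(n+1)) = cos(π/67) = 0.9989009.
√(1−ρ_J²) = |sin(π/67)| = 0.0468723
ω* = 2/(1 + 0.0468723) = 2/1.0468723 = 1.9104527.
Hence ρ(B_{ω*}) = 1.9104527 − 1 = 0.9104527.
m ≥ 8·ln10 / (−ln 0.9104527) = 196.355; smallest integer m = 197.

m = 197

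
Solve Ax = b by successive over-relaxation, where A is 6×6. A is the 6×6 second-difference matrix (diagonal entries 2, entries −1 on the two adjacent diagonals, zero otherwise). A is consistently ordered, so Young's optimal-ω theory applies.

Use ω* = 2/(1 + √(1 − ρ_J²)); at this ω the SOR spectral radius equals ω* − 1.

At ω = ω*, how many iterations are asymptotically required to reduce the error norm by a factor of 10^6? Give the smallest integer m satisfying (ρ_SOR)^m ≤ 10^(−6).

[ρ_J] n=6: ρ(B_J) = cos(π/(n+1)) = cos(π/7) = 0.9009689.
√(1−ρ_J²) = |sin(π/7)| = 0.4338837
[ω*] 2 ÷ (1 + 0.4338837) = 2 ÷ 1.4338837 = 1.3948133.
ρ(B_{ω*}) = ω*−1 = 0.3948133
6·ln10 = 13.8155; −ln(0.3948133) = 0.929342; m = ⌈13.8155/0.929342⌉ = ⌈14.866⌉ = 15.

m = 15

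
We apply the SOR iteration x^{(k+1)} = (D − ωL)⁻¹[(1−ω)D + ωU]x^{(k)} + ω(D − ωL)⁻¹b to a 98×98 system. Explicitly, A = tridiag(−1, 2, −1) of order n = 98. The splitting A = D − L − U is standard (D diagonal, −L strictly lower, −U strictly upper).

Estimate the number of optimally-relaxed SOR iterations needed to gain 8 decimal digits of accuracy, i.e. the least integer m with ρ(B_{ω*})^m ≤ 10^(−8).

m = 291

B_J for the 98×98 system has eigenvalues cos(kπ/99); ρ_J = cos(π/99) = 0.9994965.
1 − cos²(π/99) = sin²(π/99) ⇒ √(1−ρ_J²) = sin(π/99) = 0.0317279.
ω* = 2/(1 + 0.0317279) = 2/1.0317279 = 1.9384956.
ρ_SOR = ω* − 1 ≈ 0.9384956.
8·ln10 = 18.4207; −ln(0.9384956) = 0.0634771; m = ⌈18.4207/0.0634771⌉ = ⌈290.194⌉ = 291.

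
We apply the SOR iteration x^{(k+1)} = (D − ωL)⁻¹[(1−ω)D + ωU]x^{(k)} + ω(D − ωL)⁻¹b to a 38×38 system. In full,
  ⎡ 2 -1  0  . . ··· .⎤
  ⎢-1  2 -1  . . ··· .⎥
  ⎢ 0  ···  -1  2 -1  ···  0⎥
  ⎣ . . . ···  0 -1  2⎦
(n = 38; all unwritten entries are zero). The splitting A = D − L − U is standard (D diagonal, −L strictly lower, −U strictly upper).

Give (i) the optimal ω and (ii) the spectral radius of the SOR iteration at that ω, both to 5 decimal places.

spectrum of D⁻¹(L+U) = {cos(kπ/39) : 1≤k≤38}; ρ_J = cos(π/39) = 0.99676.
1 − cos²(π/39) = sin²(π/39) ⇒ √(1−ρ_J²) = sin(π/39) = 0.080467.
So ω* = 2/1.080467 = 1.85105 (Young).
and ρ(B_{ω*}) = 1.85105 − 1 = 0.85105.

ω* = 1.85105, ρ_SOR = 0.85105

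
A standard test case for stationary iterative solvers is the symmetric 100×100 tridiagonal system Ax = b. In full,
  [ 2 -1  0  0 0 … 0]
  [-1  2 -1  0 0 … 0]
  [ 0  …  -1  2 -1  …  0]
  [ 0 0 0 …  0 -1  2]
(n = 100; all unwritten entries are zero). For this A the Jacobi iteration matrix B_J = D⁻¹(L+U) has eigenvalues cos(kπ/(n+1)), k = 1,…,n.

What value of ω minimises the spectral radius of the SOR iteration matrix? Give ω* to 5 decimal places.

ω* = 1.93968

With n=100, ρ(Jacobi) = cos(π/101) = 0.99952.
√(1 − cos²(π/101)) = sin(π/101) ≈ 0.031100.
So ω* = 2/1.031100 = 1.93968 (Young).
and ρ(B_{ω*}) = 1.93968 − 1 = 0.93968.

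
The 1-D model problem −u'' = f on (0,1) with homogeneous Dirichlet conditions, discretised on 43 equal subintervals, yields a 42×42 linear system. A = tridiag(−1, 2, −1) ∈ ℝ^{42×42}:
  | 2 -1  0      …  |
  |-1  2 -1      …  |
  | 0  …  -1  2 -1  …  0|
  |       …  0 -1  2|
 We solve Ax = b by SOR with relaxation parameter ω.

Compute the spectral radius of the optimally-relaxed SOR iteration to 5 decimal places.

½·tridiag(1,0,1) at n=42: λ_k = cos(kπ/43); max |λ| at k=1 ⇒ ρ_J = cos(π/43) ≈ 0.99733.
√(1−ρ_J²) = |sin(π/43)| = 0.072995
ω* = 2/(1+0.072995) = 1.86394
Hence ρ(B_{ω*}) = 1.86394 − 1 = 0.86394.

ρ_SOR = 0.86394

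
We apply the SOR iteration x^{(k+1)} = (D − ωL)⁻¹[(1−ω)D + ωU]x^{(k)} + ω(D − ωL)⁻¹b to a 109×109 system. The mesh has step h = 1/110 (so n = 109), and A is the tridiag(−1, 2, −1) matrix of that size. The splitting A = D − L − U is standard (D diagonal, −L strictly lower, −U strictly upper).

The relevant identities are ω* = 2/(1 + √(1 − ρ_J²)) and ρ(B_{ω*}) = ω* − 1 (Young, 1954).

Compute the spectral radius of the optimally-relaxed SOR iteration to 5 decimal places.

ρ_SOR = 0.94447

n=109: λ(B_J) = 1 − λ(A)/2 = cos(kπ/110); k=1 gives ρ_J = 0.99959.
√(1 − cos²(π/110)) = sin(π/110) ≈ 0.028556.
[ω*] 2 ÷ (1 + 0.028556) = 2 ÷ 1.028556 = 1.94447.
ρ(B_{ω*}) = ω*−1 = 0.94447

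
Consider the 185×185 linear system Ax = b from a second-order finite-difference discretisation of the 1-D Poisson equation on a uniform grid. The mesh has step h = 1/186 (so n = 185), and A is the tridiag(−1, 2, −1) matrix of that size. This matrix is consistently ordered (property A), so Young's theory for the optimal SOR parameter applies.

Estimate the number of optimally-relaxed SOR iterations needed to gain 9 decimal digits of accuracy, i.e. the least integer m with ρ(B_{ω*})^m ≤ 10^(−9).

[ρ_J] n=185: ρ(B_J) = cos(π/(n+1)) = cos(π/186) = 0.9998574.
√(1 − cos²(π/186)) = sin(π/186) ≈ 0.0168895.
ω* = 2 / (1 + 0.0168895) = 2 / 1.0168895 ≈ 1.9667820.
and ρ(B_{ω*}) = 1.9667820 − 1 = 0.9667820.
Need (0.9667820)^m ≤ 10^(−9): m ≥ 9·ln10/|ln 0.9667820| = 20.7233/0.0337822 = 613.438 ⇒ m = 614.

m = 614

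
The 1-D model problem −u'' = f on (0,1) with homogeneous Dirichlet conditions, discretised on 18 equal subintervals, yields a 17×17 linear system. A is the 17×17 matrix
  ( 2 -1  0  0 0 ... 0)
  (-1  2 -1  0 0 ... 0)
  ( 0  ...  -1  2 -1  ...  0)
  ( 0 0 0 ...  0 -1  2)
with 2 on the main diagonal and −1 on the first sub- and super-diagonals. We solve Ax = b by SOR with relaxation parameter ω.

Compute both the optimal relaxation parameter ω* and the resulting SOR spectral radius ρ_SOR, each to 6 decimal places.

ω* = 1.704088, ρ_SOR = 0.704088

ρ_J = max_k |cos(kπ/18)| = cos(π/18) = 0.984808
√(1 − cos²(π/18)) = sin(π/18) ≈ 0.1736482.
So ω* = 2/1.1736482 = 1.704088 (Young).
ρ_SOR = ω* − 1 = 1.704088 − 1 = 0.704088.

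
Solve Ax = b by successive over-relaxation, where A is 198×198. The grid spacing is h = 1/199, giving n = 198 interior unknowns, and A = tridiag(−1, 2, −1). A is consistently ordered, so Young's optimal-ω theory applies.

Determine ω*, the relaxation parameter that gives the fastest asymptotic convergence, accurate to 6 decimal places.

½·tridiag(1,0,1) at n=198: λ_k = cos(kπ/199); max |λ| at k=1 ⇒ ρ_J = cos(π/199) ≈ 0.999875.
√(1 − cos²(π/199)) = sin(π/199) ≈ 0.0157862.
[ω*] 2 ÷ (1 + 0.0157862) = 2 ÷ 1.0157862 = 1.968918.
ρ(B_{ω*}) = ω*−1 = 0.968918

ω* = 1.968918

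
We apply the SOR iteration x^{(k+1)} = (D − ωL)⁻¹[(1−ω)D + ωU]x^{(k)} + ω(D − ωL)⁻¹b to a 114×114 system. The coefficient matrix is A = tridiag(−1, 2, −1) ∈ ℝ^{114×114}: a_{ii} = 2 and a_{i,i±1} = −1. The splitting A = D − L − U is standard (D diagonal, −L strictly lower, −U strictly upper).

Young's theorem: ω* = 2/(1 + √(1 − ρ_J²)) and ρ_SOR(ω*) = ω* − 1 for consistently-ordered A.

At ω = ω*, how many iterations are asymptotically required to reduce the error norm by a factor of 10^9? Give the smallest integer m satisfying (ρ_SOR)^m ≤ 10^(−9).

B_J for the 114×114 system has eigenvalues cos(kπ/115); ρ_J = cos(π/115) = 0.9996269.
√(1−ρ_J²) simplifies to sin(π/115) = 0.0273148.
So ω* = 2/1.0273148 = 1.9468229 (Young).
ρ_SOR = ω* − 1 = 1.9468229 − 1 = 0.9468229.
m ≥ 9·ln10 / (−ln 0.9468229) = 379.248; smallest integer m = 380.

m = 380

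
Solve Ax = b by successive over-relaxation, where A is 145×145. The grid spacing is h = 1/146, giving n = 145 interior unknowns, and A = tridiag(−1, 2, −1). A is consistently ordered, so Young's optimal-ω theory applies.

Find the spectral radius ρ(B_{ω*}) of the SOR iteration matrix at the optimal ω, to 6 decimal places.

ρ_SOR = 0.957874

n=145: λ(B_J) = 1 − λ(A)/2 = cos(kπ/146); k=1 gives ρ_J = 0.999769.
√(1 − cos²(π/146)) = sin(π/146) ≈ 0.0215161.
ω* = 2 / (1 + 0.0215161) = 2 / 1.0215161 ≈ 1.957874.
ρ_SOR = ω* − 1 = 1.957874 − 1 = 0.957874.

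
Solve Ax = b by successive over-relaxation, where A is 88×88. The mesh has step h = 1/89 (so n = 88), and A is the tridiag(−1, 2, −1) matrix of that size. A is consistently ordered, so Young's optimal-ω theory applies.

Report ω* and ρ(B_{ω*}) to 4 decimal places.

ω* = 1.9318, ρ_SOR = 0.9318

B_J for the 88×88 system has eigenvalues cos(kπ/89); ρ_J = cos(π/89) = 0.9994.
√(1 − cos²(π/89)) = sin(π/89) ≈ 0.03529.
Young: ω* = 2/(1+√(1−ρ_J²)) = 2/(1+0.03529) = 2/1.03529 = 1.9318.
[ρ_SOR] ω* − 1 = 0.9318.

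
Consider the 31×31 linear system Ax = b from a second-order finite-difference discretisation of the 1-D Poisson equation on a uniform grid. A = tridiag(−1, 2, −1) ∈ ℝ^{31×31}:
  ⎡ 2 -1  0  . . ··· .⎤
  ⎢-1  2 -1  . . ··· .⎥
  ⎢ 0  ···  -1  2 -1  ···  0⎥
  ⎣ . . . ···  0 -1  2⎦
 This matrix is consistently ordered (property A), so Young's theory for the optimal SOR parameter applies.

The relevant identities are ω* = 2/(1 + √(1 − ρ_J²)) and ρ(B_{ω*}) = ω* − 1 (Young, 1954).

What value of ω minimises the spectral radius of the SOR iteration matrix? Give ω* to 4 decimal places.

ω* = 1.8215

spectrum of D⁻¹(L+U) = {cos(kπ/32) : 1≤k≤31}; ρ_J = cos(π/32) = 0.9952.
√(1−ρ_J²) simplifies to sin(π/32) = 0.09802.
Young: ω* = 2/(1+√(1−ρ_J²)) = 2/(1+0.09802) = 2/1.09802 = 1.8215.
Hence ρ(B_{ω*}) = 1.8215 − 1 = 0.8215.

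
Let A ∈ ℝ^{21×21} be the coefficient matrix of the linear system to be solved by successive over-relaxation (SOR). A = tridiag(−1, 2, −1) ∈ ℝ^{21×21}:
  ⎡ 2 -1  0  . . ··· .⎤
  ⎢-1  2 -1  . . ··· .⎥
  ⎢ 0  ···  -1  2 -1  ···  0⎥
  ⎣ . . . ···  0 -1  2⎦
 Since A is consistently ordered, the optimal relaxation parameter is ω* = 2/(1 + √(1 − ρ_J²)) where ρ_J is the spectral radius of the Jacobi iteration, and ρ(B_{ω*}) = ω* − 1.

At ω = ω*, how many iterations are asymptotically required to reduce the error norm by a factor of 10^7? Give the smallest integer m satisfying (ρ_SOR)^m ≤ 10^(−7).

m = 57

n=21: λ(B_J) = 1 − λ(A)/2 = cos(kπ/22); k=1 gives ρ_J = 0.9898214.
√(1 − cos²(π/22)) = sin(π/22) ≈ 0.1423148.
[ω*] 2 ÷ (1 + 0.1423148) = 2 ÷ 1.1423148 = 1.7508309.
[ρ_SOR] ω* − 1 = 0.7508309.
ρ_SOR^m ≤ 10^(−7) ⇔ m ≥ 7·ln10/(−ln 0.7508309) = 16.1181/0.286575 = 56.244; m = ⌈56.244⌉ = 57.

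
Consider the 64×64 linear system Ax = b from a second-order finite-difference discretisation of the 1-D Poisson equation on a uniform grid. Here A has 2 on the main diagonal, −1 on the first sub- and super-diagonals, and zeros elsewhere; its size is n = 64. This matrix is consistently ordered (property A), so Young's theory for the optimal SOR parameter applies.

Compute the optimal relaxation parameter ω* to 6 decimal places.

spectrum of D⁻¹(L+U) = {cos(kπ/65) : 1≤k≤64}; ρ_J = cos(π/65) = 0.998832.
√(1−ρ_J²) simplifies to sin(π/65) = 0.0483134.
Then 2/(1+√(1−ρ_J²)) = 2/(1+0.0483134); ω* = 2/1.0483134 = 1.907826.
At ω = 1.907826 every |λ(B_ω)| = ω−1, so ρ_SOR = 0.907826.

ω* = 1.907826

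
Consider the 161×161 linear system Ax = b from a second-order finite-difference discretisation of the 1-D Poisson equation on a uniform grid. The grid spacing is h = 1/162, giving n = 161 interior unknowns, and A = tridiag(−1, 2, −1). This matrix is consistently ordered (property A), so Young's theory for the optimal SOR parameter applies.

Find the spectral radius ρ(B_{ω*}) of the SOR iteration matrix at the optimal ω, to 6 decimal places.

½·tridiag(1,0,1) at n=161: λ_k = cos(kπ/162); max |λ| at k=1 ⇒ ρ_J = cos(π/162) ≈ 0.999812.
√(1 − cos²(π/162)) = sin(π/162) ≈ 0.0193913.
[ω*] 2 ÷ (1 + 0.0193913) = 2 ÷ 1.0193913 = 1.961955.
ρ_SOR = ω* − 1 = 1.961955 − 1 = 0.961955.

ρ_SOR = 0.961955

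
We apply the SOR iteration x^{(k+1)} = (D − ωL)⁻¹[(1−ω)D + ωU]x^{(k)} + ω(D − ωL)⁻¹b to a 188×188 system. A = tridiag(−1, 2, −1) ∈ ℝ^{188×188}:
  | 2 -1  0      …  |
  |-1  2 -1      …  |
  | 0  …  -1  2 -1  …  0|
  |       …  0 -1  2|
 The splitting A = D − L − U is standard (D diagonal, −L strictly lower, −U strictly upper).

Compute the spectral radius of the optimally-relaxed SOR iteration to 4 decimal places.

n=188: λ(B_J) = 1 − λ(A)/2 = cos(kπ/189); k=1 gives ρ_J = 0.9999.
√(1 − cos²(π/189)) = sin(π/189) ≈ 0.01662.
ω* = 2/(1 + 0.01662) = 2/1.01662 = 1.9673.
and ρ(B_{ω*}) = 1.9673 − 1 = 0.9673.

ρ_SOR = 0.9673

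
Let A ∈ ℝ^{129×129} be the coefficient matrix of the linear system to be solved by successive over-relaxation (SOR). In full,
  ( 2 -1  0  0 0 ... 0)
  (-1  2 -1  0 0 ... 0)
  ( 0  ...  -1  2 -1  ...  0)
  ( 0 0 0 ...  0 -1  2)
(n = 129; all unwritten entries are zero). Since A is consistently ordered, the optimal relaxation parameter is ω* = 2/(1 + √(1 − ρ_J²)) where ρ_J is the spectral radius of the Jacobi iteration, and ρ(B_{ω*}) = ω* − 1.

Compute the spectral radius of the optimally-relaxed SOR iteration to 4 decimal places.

½·tridiag(1,0,1) at n=129: λ_k = cos(kπ/130); max |λ| at k=1 ⇒ ρ_J = cos(π/130) ≈ 0.9997.
√(1−ρ_J²) simplifies to sin(π/130) = 0.02416.
[ω*] 2 ÷ (1 + 0.02416) = 2 ÷ 1.02416 = 1.9528.
ρ_SOR = ω* − 1 ≈ 0.9528.

ρ_SOR = 0.9528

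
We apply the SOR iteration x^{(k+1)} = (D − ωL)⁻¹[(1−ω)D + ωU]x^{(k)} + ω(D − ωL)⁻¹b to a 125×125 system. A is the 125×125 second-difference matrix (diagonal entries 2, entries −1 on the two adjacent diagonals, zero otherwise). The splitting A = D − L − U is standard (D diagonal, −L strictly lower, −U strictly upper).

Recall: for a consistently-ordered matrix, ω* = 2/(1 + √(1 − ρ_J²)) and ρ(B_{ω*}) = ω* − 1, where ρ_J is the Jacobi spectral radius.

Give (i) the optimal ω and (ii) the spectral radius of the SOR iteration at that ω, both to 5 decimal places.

ω* = 1.95135, ρ_SOR = 0.95135

B_J for the 125×125 system has eigenvalues cos(kπ/126); ρ_J = cos(π/126) = 0.99969.
1 − cos²(π/126) = sin²(π/126) ⇒ √(1−ρ_J²) = sin(π/126) = 0.024931.
ω* = 2/(1 + 0.024931) = 2/1.024931 = 1.95135.
At ω = 1.95135 every |λ(B_ω)| = ω−1, so ρ_SOR = 0.95135.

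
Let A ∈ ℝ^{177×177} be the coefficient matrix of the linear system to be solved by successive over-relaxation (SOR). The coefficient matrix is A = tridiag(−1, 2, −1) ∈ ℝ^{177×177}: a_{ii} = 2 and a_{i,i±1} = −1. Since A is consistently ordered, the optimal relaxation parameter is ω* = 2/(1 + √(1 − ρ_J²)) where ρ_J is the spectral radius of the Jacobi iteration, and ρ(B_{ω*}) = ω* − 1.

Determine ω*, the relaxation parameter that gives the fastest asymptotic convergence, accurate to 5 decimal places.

ω* = 1.96532

n=177: λ(B_J) = 1 − λ(A)/2 = cos(kπ/178); k=1 gives ρ_J = 0.99984.
√(1−ρ_J²) simplifies to sin(π/178) = 0.017648.
Young: ω* = 2/(1+√(1−ρ_J²)) = 2/(1+0.017648) = 2/1.017648 = 1.96532.
ρ(B_{ω*}) = ω*−1 = 0.96532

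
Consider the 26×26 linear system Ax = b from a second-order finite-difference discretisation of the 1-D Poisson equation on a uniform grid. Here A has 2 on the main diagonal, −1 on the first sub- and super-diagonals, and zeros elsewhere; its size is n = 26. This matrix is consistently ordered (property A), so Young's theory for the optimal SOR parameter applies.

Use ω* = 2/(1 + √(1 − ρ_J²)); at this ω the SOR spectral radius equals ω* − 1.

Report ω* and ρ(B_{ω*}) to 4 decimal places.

ω* = 1.7920, ρ_SOR = 0.7920

n=26: λ(B_J) = 1 − λ(A)/2 = cos(kπ/27); k=1 gives ρ_J = 0.9932.
√(1−ρ_J²) = |sin(π/27)| = 0.11609
ω* = 2/(1+0.11609) = 1.7920
[ρ_SOR] ω* − 1 = 0.7920.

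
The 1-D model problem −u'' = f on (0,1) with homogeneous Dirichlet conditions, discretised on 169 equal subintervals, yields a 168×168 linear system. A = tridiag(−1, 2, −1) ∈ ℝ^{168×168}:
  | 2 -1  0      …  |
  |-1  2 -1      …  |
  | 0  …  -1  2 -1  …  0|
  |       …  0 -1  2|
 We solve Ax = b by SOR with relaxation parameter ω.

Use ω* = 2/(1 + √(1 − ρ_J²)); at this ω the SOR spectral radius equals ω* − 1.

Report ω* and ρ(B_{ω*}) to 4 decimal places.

ω* = 1.9635, ρ_SOR = 0.9635

[ρ_J] n=168: ρ(B_J) = cos(π/(n+1)) = cos(π/169) = 0.9998.
√(1 − cos²(π/169)) = sin(π/169) ≈ 0.01859.
Then 2/(1+√(1−ρ_J²)) = 2/(1+0.01859); ω* = 2/1.01859 = 1.9635.
and ρ(B_{ω*}) = 1.9635 − 1 = 0.9635.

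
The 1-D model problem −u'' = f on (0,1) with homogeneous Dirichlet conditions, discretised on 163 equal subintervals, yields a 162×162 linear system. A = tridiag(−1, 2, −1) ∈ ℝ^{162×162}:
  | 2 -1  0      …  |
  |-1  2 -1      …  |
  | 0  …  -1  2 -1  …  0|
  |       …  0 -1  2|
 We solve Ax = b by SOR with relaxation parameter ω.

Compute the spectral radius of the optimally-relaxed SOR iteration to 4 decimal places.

ρ_SOR = 0.9622

½·tridiag(1,0,1) at n=162: λ_k = cos(kπ/163); max |λ| at k=1 ⇒ ρ_J = cos(π/163) ≈ 0.9998.
√(1 − cos²(π/163)) = sin(π/163) ≈ 0.01927.
ω* = 2/(1+0.01927) = 1.9622
ρ_SOR = ω* − 1 = 1.9622 − 1 = 0.9622.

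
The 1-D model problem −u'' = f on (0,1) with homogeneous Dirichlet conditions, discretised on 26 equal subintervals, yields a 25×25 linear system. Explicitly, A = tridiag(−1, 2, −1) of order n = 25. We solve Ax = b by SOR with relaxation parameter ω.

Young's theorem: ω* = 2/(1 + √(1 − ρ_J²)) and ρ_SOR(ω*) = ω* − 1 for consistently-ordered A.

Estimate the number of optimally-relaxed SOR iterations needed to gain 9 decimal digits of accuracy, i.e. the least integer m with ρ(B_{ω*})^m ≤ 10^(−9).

m = 86

ρ_J = max_k |cos(kπ/26)| = cos(π/26) = 0.9927089
√(1−ρ_J²) simplifies to sin(π/26) = 0.1205367.
Young: ω* = 2/(1+√(1−ρ_J²)) = 2/(1+0.1205367) = 2/1.1205367 = 1.7848590.
ρ_SOR = ω* − 1 = 1.7848590 − 1 = 0.7848590.
9·ln10 = 20.7233; −ln(0.7848590) = 0.242251; m = ⌈20.7233/0.242251⌉ = ⌈85.545⌉ = 86.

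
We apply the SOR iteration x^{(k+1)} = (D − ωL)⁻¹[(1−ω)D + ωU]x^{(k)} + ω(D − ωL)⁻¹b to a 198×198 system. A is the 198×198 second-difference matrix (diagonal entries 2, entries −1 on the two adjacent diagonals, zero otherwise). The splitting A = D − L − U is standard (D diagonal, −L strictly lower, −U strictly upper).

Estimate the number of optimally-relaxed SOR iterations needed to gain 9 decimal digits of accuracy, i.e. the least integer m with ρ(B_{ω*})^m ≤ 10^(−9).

m = 657

B_J for the 198×198 system has eigenvalues cos(kπ/199); ρ_J = cos(π/199) = 0.9998754.
√(1 − cos²(π/199)) = sin(π/199) ≈ 0.0157862.
ω* = 2/(1 + 0.0157862) = 2/1.0157862 = 1.9689183.
ρ(B_{ω*}) = ω*−1 = 0.9689183
9·ln10 = 20.7233; −ln(0.9689183) = 0.031575; m = ⌈20.7233/0.031575⌉ = ⌈656.320⌉ = 657.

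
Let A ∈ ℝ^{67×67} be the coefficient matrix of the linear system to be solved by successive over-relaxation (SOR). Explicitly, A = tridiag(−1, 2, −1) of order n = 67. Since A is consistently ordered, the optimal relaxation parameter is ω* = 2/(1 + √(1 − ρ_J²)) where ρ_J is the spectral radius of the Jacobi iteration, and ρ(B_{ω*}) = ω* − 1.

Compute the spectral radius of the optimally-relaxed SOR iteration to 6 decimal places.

ρ_SOR = 0.911711

½·tridiag(1,0,1) at n=67: λ_k = cos(kπ/68); max |λ| at k=1 ⇒ ρ_J = cos(π/68) ≈ 0.998933.
1 − cos²(π/68) = sin²(π/68) ⇒ √(1−ρ_J²) = sin(π/68) = 0.0461835.
ω* = 2/(1+0.0461835) = 1.911711
Hence ρ(B_{ω*}) = 1.911711 − 1 = 0.911711.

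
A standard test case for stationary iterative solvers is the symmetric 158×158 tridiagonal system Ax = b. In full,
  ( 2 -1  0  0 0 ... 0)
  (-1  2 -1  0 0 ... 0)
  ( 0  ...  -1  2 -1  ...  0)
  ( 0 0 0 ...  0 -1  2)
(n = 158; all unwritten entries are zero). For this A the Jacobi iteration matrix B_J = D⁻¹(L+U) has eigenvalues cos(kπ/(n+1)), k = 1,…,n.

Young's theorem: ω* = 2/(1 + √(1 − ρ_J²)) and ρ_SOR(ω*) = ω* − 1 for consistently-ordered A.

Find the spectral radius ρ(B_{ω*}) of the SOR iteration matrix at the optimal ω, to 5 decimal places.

ρ_SOR = 0.96125

½·tridiag(1,0,1) at n=158: λ_k = cos(kπ/159); max |λ| at k=1 ⇒ ρ_J = cos(π/159) ≈ 0.99980.
√(1−ρ_J²) simplifies to sin(π/159) = 0.019757.
Then 2/(1+√(1−ρ_J²)) = 2/(1+0.019757); ω* = 2/1.019757 = 1.96125.
ρ_SOR = ω* − 1 = 1.96125 − 1 = 0.96125.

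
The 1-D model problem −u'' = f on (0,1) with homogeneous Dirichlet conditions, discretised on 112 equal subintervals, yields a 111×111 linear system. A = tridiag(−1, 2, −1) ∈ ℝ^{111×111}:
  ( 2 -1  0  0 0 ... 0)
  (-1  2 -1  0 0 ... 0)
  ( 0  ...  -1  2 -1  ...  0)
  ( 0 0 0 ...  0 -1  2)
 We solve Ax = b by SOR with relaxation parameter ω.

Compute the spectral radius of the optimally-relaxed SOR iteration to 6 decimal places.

ρ_SOR = 0.945438

n=111: λ(B_J) = 1 − λ(A)/2 = cos(kπ/112); k=1 gives ρ_J = 0.999607.
√(1−ρ_J²) = |sin(π/112)| = 0.0280463
ω* = 2/(1+0.0280463) = 1.945438
and ρ(B_{ω*}) = 1.945438 − 1 = 0.945438.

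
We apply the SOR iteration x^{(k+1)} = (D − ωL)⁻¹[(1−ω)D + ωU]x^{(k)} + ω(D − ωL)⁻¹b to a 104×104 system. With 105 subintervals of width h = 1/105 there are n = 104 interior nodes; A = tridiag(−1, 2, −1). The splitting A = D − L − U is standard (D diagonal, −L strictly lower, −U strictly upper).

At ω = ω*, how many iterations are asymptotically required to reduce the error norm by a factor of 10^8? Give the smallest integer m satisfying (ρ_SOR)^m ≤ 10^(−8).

m = 308

ρ_J = max_k |cos(kπ/105)| = cos(π/105) = 0.9995524
√(1 − cos²(π/105)) = sin(π/105) ≈ 0.0299155.
So ω* = 2/1.0299155 = 1.9419069 (Young).
and ρ(B_{ω*}) = 1.9419069 − 1 = 0.9419069.
ρ_SOR^m ≤ 10^(−8) ⇔ m ≥ 8·ln10/(−ln 0.9419069) = 18.4207/0.0598488 = 307.787; m = ⌈307.787⌉ = 308.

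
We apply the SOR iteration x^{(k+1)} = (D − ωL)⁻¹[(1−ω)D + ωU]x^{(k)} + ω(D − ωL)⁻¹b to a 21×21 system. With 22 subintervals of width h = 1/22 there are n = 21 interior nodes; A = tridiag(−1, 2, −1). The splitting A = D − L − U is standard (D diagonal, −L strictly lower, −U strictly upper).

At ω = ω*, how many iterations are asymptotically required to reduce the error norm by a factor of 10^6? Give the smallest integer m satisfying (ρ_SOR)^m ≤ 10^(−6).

With n=21, ρ(Jacobi) = cos(π/22) = 0.9898214.
√(1−ρ_J²) = |sin(π/22)| = 0.1423148
ω* = 2/(1 + 0.1423148) = 2/1.1423148 = 1.7508309.
[ρ_SOR] ω* − 1 = 0.7508309.
For 6 digits: m = 6·ln10 / (−ln 0.7508309) = 13.8155/0.286575 = 48.209; round up → m = 49.

m = 49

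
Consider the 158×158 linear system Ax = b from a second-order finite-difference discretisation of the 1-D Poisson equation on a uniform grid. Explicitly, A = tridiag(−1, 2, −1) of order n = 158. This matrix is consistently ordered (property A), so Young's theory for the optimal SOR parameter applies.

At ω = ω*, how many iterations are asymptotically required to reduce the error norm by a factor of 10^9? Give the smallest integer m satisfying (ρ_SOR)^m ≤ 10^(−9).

m = 525

B_J for the 158×158 system has eigenvalues cos(kπ/159); ρ_J = cos(π/159) = 0.9998048.
√(1−ρ_J²) simplifies to sin(π/159) = 0.0197572.
Young: ω* = 2/(1+√(1−ρ_J²)) = 2/(1+0.0197572) = 2/1.0197572 = 1.9612512.
At ω = 1.9612512 every |λ(B_ω)| = ω−1, so ρ_SOR = 0.9612512.
For 9 digits: m = 9·ln10 / (−ln 0.9612512) = 20.7233/0.0395195 = 524.382; round up → m = 525.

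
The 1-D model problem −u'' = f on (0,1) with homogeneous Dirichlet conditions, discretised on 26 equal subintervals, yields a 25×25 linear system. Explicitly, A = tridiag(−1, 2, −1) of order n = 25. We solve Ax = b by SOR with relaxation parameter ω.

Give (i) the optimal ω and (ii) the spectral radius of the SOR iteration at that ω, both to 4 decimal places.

ω* = 1.7849, ρ_SOR = 0.7849

½·tridiag(1,0,1) at n=25: λ_k = cos(kπ/26); max |λ| at k=1 ⇒ ρ_J = cos(π/26) ≈ 0.9927.
√(1−ρ_J²) simplifies to sin(π/26) = 0.12054.
ω* = 2/(1+0.12054) = 1.7849
ρ_SOR = ω* − 1 ≈ 0.7849.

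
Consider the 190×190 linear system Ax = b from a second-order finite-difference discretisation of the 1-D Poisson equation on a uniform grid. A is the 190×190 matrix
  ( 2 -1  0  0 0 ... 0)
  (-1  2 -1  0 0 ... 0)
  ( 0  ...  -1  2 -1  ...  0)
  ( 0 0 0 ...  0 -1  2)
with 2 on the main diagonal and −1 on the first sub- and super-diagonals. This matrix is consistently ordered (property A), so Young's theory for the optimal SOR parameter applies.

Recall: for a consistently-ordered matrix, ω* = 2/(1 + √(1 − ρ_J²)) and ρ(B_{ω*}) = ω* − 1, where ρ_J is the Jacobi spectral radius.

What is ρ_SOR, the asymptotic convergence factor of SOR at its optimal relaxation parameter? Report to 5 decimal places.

With n=190, ρ(Jacobi) = cos(π/191) = 0.99986.
1 − cos²(π/191) = sin²(π/191) ⇒ √(1−ρ_J²) = sin(π/191) = 0.016447.
Then 2/(1+√(1−ρ_J²)) = 2/(1+0.016447); ω* = 2/1.016447 = 1.96764.
At ω = 1.96764 every |λ(B_ω)| = ω−1, so ρ_SOR = 0.96764.

ρ_SOR = 0.96764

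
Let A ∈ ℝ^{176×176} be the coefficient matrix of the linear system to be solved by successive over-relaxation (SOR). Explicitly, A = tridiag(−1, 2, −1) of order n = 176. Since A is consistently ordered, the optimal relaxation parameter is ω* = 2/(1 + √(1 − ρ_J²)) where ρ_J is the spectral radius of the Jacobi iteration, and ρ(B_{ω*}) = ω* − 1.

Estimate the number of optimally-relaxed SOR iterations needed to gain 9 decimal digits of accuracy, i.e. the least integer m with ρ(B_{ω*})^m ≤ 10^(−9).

m = 584

ρ_J = max_k |cos(kπ/177)| = cos(π/177) = 0.9998425
√(1 − cos²(π/177)) = sin(π/177) ≈ 0.0177482.
[ω*] 2 ÷ (1 + 0.0177482) = 2 ÷ 1.0177482 = 1.9651226.
ρ_SOR = ω* − 1 = 1.9651226 − 1 = 0.9651226.
m ≥ 9·ln10 / (−ln 0.9651226) = 583.753; smallest integer m = 584.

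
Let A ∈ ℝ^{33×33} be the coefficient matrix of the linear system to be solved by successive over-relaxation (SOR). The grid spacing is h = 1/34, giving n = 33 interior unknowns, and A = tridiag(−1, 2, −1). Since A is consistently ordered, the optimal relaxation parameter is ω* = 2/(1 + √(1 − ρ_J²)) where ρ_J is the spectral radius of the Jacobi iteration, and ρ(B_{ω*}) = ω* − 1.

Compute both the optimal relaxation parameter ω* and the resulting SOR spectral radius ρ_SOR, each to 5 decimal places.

B_J for the 33×33 system has eigenvalues cos(kπ/34); ρ_J = cos(π/34) = 0.99573.
√(1 − cos²(π/34)) = sin(π/34) ≈ 0.092268.
[ω*] 2 ÷ (1 + 0.092268) = 2 ÷ 1.092268 = 1.83105.
ρ(B_{ω*}) = ω*−1 = 0.83105

ω* = 1.83105, ρ_SOR = 0.83105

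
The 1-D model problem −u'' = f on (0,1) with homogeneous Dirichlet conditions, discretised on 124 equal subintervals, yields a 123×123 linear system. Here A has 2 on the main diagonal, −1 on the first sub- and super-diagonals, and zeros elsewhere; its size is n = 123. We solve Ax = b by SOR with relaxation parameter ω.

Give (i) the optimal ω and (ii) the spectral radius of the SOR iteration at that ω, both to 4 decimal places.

ω* = 1.9506, ρ_SOR = 0.9506

B_J for the 123×123 system has eigenvalues cos(kπ/124); ρ_J = cos(π/124) = 0.9997.
√(1−ρ_J²) simplifies to sin(π/124) = 0.02533.
So ω* = 2/1.02533 = 1.9506 (Young).
ρ_SOR = ω* − 1 = 1.9506 − 1 = 0.9506.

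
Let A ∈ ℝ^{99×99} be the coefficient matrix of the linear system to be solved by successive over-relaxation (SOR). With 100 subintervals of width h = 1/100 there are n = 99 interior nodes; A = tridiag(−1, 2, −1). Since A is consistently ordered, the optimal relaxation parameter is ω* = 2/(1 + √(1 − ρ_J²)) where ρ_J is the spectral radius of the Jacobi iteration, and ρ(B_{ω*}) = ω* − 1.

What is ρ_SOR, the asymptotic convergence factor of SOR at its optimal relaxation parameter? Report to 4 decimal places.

ρ_SOR = 0.9391

ρ_J = max_k |cos(kπ/100)| = cos(π/100) = 0.9995
√(1 − cos²(π/100)) = sin(π/100) ≈ 0.03141.
ω* = 2 / (1 + 0.03141) = 2 / 1.03141 ≈ 1.9391.
and ρ(B_{ω*}) = 1.9391 − 1 = 0.9391.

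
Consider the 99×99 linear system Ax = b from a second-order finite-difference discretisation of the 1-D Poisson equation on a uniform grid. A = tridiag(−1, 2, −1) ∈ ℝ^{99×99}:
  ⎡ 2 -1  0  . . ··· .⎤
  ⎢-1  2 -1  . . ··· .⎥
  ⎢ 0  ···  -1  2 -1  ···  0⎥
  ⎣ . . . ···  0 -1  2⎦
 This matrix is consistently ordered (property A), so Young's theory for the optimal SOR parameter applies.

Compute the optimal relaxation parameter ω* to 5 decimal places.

ω* = 1.93909

With n=99, ρ(Jacobi) = cos(π/100) = 0.99951.
√(1−ρ_J²) simplifies to sin(π/100) = 0.031411.
[ω*] 2 ÷ (1 + 0.031411) = 2 ÷ 1.031411 = 1.93909.
ρ(B_{ω*}) = ω*−1 = 0.93909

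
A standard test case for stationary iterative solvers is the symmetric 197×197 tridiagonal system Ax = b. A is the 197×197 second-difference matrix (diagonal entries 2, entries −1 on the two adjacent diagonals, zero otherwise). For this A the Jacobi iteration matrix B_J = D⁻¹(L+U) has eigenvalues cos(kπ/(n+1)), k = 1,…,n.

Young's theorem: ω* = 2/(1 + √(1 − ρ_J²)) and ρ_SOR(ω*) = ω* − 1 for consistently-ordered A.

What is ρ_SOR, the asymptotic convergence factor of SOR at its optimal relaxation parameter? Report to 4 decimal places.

[ρ_J] n=197: ρ(B_J) = cos(π/(n+1)) = cos(π/198) = 0.9999.
√(1−ρ_J²) simplifies to sin(π/198) = 0.01587.
ω* = 2/(1 + 0.01587) = 2/1.01587 = 1.9688.
ρ(B_{ω*}) = ω*−1 = 0.9688

ρ_SOR = 0.9688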